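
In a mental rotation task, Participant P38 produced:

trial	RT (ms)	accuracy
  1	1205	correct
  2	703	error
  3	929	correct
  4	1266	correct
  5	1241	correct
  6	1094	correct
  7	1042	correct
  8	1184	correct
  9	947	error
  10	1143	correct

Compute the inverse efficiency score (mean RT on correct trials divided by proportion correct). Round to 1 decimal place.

1422.5 ms

Correct trials (n=8): 1205, 929, 1266, 1241, 1094, 1042, 1184, 1143
Mean correct RT = 9104/8 = 1138.0000 ms
Proportion correct = 8/10
IES = 1138.0000 / (8/10) = 1422.500 ms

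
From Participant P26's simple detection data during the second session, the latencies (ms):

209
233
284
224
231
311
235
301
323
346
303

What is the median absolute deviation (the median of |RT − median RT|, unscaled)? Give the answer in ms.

Sorted: 209, 224, 231, 233, 235, 284, 301, 303, 311, 323, 346 → median = 284
|x − 284|: 75, 51, 0, 60, 53, 27, 49, 17, 39, 62, 19
Sorted deviations: 0, 17, 19, 27, 39, 49, 51, 53, 60, 62, 75 → MAD = 49

49 ms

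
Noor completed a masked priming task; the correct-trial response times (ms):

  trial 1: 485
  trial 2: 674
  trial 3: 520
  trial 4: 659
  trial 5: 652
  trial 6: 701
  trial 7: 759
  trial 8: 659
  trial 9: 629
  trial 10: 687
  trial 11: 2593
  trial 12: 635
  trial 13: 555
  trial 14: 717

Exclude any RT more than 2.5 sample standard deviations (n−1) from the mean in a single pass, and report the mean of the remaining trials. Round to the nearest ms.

n = 14, ΣRT = 10925, M = 780.357
Σ(x−M)² = 3612245.21; s = √(3612245.21/13) = 527.129
Cutoffs: 780.357 ± 2.5·527.129 → [-537.5, 2098.2]
Outside: 2593 → excluded.
Retained (n=13): Σ = 8332, mean = 8332/13 = 640.923

641 ms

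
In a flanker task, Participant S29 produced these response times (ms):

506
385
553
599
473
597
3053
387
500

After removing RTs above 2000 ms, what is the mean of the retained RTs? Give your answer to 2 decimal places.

500.00 ms

Excluded: 3053
Retained (n=8): Σ = 4000
Mean = 4000/8 = 500.0000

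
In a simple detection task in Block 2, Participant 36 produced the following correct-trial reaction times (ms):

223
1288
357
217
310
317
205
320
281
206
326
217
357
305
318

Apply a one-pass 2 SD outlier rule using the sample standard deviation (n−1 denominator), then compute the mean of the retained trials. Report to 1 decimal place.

282.8 ms

n = 15, ΣRT = 5247, M = 349.800
Σ(x−M)² = 985184.40; s = √(985184.40/14) = 265.274
Cutoffs: 349.800 ± 2·265.274 → [-180.7, 880.3]
Outside: 1288 → excluded.
Retained (n=14): Σ = 3959, mean = 3959/14 = 282.786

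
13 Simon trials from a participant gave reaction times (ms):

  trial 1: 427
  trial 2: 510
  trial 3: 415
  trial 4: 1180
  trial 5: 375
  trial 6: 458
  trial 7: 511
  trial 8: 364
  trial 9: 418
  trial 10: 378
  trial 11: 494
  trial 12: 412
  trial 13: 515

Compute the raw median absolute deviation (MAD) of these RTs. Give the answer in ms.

Sorted: 364, 375, 378, 412, 415, 418, 427, 458, 494, 510, 511, 515, 1180 → median = 427
|x − 427|: 0, 83, 12, 753, 52, 31, 84, 63, 9, 49, 67, 15, 88
Sorted deviations: 0, 9, 12, 15, 31, 49, 52, 63, 67, 83, 84, 88, 753 → MAD = 52

52 ms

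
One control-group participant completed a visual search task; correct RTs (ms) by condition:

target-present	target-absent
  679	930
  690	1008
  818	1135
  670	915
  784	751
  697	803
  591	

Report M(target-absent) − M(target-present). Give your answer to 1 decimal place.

219.5 ms

M(target-present) = 4929/7 = 704.143
M(target-absent) = 5542/6 = 923.667
Difference = 923.667 − 704.143 = 219.524 ms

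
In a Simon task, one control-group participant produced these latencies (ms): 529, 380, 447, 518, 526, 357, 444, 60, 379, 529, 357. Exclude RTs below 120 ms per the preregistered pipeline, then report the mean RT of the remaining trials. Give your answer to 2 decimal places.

446.60 ms

Excluded: 60
Retained (n=10): Σ = 4466
Mean = 4466/10 = 446.6000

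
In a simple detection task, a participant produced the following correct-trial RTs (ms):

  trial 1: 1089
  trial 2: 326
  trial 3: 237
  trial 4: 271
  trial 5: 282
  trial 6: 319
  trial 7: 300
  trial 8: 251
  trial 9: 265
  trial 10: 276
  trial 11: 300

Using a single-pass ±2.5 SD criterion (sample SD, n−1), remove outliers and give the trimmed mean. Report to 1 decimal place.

n = 11, ΣRT = 3916, M = 356.000
Σ(x−M)² = 598398.00; s = √(598398.00/10) = 244.622
Cutoffs: 356.000 ± 2.5·244.622 → [-255.6, 967.6]
Outside: 1089 → excluded.
Retained (n=10): Σ = 2827, mean = 2827/10 = 282.700

282.7 ms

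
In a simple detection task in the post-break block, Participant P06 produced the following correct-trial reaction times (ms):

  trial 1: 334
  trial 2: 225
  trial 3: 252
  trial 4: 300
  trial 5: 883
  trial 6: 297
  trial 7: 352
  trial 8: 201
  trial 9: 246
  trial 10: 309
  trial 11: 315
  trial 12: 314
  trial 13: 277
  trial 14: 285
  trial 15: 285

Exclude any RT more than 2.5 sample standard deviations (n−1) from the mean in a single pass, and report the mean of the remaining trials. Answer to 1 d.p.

285.1 ms

n = 15, ΣRT = 4875, M = 325.000
Σ(x−M)² = 356510.00; s = √(356510.00/14) = 159.578
Cutoffs: 325.000 ± 2.5·159.578 → [-73.9, 723.9]
Outside: 883 → excluded.
Retained (n=14): Σ = 3992, mean = 3992/14 = 285.143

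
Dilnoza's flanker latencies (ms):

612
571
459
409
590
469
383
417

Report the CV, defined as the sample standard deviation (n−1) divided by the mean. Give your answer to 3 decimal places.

0.183

n = 8, Σ = 3910, M = 488.7500
Σ(x−M)² = 56173.500; s = √(56173.500/7) = 89.5812
CV = 89.5812 / 488.7500 = 0.18329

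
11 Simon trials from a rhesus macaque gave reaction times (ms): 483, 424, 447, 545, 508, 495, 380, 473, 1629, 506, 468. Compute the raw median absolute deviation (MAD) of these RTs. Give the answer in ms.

Sorted: 380, 424, 447, 468, 473, 483, 495, 506, 508, 545, 1629 → median = 483
|x − 483|: 0, 59, 36, 62, 25, 12, 103, 10, 1146, 23, 15
Sorted deviations: 0, 10, 12, 15, 23, 25, 36, 59, 62, 103, 1146 → MAD = 25

25 ms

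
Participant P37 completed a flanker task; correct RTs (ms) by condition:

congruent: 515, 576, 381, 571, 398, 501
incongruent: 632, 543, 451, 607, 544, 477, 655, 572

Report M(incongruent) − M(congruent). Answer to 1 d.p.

69.8 ms

M(congruent) = 2942/6 = 490.333
M(incongruent) = 4481/8 = 560.125
Difference = 560.125 − 490.333 = 69.792 ms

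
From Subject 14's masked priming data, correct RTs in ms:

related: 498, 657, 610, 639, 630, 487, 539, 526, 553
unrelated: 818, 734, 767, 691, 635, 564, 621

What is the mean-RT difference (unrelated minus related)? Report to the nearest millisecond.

M(related) = 5139/9 = 571.000
M(unrelated) = 4830/7 = 690.000
Difference = 690.000 − 571.000 = 119.000 ms

119 ms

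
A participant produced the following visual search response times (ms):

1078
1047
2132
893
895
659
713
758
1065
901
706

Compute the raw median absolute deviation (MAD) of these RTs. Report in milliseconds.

Sorted: 659, 706, 713, 758, 893, 895, 901, 1047, 1065, 1078, 2132 → median = 895
|x − 895|: 183, 152, 1237, 2, 0, 236, 182, 137, 170, 6, 189
Sorted deviations: 0, 2, 6, 137, 152, 170, 182, 183, 189, 236, 1237 → MAD = 170

170 ms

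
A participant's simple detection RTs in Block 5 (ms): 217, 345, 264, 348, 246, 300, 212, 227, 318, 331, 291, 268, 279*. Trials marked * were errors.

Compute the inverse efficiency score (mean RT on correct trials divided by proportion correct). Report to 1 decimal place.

304.0 ms

Correct trials (n=12): 217, 345, 264, 348, 246, 300, 212, 227, 318, 331, 291, 268
Mean correct RT = 3367/12 = 280.5833 ms
Proportion correct = 12/13
IES = 280.5833 / (12/13) = 303.965 ms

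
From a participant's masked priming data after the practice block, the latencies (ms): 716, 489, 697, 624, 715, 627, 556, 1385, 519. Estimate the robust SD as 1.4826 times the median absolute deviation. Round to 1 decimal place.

Sorted: 489, 519, 556, 624, 627, 697, 715, 716, 1385 → median = 627
|x − 627| sorted: 0, 3, 70, 71, 88, 89, 108, 138, 758 → MAD = 88
Robust SD ≈ 1.4826 × 88 = 130.469

130.5 ms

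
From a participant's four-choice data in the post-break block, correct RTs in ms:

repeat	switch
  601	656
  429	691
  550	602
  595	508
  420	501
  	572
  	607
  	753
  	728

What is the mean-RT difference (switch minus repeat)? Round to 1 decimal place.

M(repeat) = 2595/5 = 519.000
M(switch) = 5618/9 = 624.222
Difference = 624.222 − 519.000 = 105.222 ms

105.2 ms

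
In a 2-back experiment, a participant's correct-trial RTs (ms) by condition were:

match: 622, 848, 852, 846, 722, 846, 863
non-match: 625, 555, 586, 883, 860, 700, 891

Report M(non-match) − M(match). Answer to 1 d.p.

-71.3 ms

M(match) = 5599/7 = 799.857
M(non-match) = 5100/7 = 728.571
Difference = 728.571 − 799.857 = -71.286 ms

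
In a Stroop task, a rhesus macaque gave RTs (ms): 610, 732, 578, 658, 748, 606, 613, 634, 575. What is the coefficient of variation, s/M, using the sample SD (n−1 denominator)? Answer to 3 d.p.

0.098

n = 9, Σ = 5754, M = 639.3333
Σ(x−M)² = 31338.000; s = √(31338.000/8) = 62.5879
CV = 62.5879 / 639.3333 = 0.09790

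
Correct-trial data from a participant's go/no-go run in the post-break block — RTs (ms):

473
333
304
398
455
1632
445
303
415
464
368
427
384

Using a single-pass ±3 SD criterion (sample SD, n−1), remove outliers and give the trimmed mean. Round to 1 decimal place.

397.4 ms

n = 13, ΣRT = 6401, M = 492.385
Σ(x−M)² = 1446697.08; s = √(1446697.08/12) = 347.215
Cutoffs: 492.385 ± 3·347.215 → [-549.3, 1534.0]
Outside: 1632 → excluded.
Retained (n=12): Σ = 4769, mean = 4769/12 = 397.417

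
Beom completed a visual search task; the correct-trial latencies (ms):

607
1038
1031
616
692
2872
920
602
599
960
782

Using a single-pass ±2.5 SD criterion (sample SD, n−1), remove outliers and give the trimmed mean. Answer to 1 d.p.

784.7 ms

n = 11, ΣRT = 10719, M = 974.455
Σ(x−M)² = 4271108.73; s = √(4271108.73/10) = 653.537
Cutoffs: 974.455 ± 2.5·653.537 → [-659.4, 2608.3]
Outside: 2872 → excluded.
Retained (n=10): Σ = 7847, mean = 7847/10 = 784.700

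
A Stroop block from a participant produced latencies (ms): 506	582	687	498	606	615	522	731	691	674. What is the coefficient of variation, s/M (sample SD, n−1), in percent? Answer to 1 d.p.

n = 10, Σ = 6112, M = 611.2000
Σ(x−M)² = 63141.600; s = √(63141.600/9) = 83.7600
CV = 83.7600 / 611.2000 = 0.13704 = 13.704%

13.7%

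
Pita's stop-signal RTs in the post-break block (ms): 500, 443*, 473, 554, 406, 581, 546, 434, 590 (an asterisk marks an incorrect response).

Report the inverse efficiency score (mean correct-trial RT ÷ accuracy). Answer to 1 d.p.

574.3 ms

Correct trials (n=8): 500, 473, 554, 406, 581, 546, 434, 590
Mean correct RT = 4084/8 = 510.5000 ms
Proportion correct = 8/9
IES = 510.5000 / (8/9) = 574.312 ms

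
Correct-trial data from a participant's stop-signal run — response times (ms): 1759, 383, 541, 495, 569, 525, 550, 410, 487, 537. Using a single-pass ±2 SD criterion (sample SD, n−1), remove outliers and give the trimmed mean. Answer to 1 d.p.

499.7 ms

n = 10, ΣRT = 6256, M = 625.600
Σ(x−M)² = 1460246.40; s = √(1460246.40/9) = 402.802
Cutoffs: 625.600 ± 2·402.802 → [-180.0, 1431.2]
Outside: 1759 → excluded.
Retained (n=9): Σ = 4497, mean = 4497/9 = 499.667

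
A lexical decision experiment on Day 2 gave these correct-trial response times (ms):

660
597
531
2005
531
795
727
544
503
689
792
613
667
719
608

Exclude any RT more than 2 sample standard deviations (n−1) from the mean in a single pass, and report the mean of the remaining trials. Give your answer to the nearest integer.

641 ms

n = 15, ΣRT = 10981, M = 732.067
Σ(x−M)² = 1855898.93; s = √(1855898.93/14) = 364.094
Cutoffs: 732.067 ± 2·364.094 → [3.9, 1460.3]
Outside: 2005 → excluded.
Retained (n=14): Σ = 8976, mean = 8976/14 = 641.143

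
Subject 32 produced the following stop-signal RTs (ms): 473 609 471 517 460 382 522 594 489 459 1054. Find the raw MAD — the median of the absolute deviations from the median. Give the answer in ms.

Sorted: 382, 459, 460, 471, 473, 489, 517, 522, 594, 609, 1054 → median = 489
|x − 489|: 16, 120, 18, 28, 29, 107, 33, 105, 0, 30, 565
Sorted deviations: 0, 16, 18, 28, 29, 30, 33, 105, 107, 120, 565 → MAD = 30

30 ms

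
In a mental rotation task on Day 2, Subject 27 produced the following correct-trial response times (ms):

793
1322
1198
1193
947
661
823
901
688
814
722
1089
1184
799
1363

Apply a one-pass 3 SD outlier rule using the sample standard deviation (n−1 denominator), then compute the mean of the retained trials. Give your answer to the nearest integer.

966 ms

n = 15, ΣRT = 14497, M = 966.467
Σ(x−M)² = 788149.73; s = √(788149.73/14) = 237.269
Cutoffs: 966.467 ± 3·237.269 → [254.7, 1678.3]
No RTs fall outside the cutoffs; all 15 retained. Mean = 14497/15 = 966.467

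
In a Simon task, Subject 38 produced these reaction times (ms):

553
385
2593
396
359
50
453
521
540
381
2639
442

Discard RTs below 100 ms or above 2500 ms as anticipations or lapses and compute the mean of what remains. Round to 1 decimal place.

Excluded: 50, 2593, 2639
Retained (n=9): Σ = 4030
Mean = 4030/9 = 447.7778

447.8 ms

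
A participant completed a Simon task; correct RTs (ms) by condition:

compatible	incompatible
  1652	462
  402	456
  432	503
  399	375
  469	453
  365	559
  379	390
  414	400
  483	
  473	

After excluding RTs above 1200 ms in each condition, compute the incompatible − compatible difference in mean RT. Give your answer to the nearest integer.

26 ms

compatible: exclude 1652
M(compatible) = 3816/9 = 424.000
M(incompatible) = 3598/8 = 449.750
Difference = 449.750 − 424.000 = 25.750 ms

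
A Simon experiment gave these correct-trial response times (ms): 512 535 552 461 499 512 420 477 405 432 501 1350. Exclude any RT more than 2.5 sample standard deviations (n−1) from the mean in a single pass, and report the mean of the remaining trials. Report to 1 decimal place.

482.4 ms

n = 12, ΣRT = 6656, M = 554.667
Σ(x−M)² = 712956.67; s = √(712956.67/11) = 254.586
Cutoffs: 554.667 ± 2.5·254.586 → [-81.8, 1191.1]
Outside: 1350 → excluded.
Retained (n=11): Σ = 5306, mean = 5306/11 = 482.364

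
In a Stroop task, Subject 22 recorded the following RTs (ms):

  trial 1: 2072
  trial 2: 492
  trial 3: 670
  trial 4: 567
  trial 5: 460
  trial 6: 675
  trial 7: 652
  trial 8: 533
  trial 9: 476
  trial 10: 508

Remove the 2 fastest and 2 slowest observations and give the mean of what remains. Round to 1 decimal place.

Sorted: 460, 476, 492, 508, 533, 567, 652, 670, 675, 2072
Drop lowest 2 (460, 476) and highest 2 (675, 2072)
Remaining (n=6): Σ = 3422, mean = 3422/6 = 570.333

570.3 ms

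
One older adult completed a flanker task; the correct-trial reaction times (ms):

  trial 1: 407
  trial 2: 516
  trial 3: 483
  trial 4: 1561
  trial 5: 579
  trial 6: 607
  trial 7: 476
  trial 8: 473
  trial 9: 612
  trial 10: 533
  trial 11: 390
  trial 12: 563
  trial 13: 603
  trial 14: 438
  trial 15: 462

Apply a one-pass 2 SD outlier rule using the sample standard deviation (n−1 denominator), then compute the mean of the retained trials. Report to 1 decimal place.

n = 15, ΣRT = 8703, M = 580.200
Σ(x−M)² = 1103028.40; s = √(1103028.40/14) = 280.692
Cutoffs: 580.200 ± 2·280.692 → [18.8, 1141.6]
Outside: 1561 → excluded.
Retained (n=14): Σ = 7142, mean = 7142/14 = 510.143

510.1 ms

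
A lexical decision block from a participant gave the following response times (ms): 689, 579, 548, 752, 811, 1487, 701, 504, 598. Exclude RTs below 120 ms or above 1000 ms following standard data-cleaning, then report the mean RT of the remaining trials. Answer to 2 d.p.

Excluded: 1487
Retained (n=8): Σ = 5182
Mean = 5182/8 = 647.7500

647.75 ms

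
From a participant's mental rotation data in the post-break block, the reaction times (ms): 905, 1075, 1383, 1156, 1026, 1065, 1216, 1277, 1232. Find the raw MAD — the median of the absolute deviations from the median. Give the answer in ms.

Sorted: 905, 1026, 1065, 1075, 1156, 1216, 1232, 1277, 1383 → median = 1156
|x − 1156|: 251, 81, 227, 0, 130, 91, 60, 121, 76
Sorted deviations: 0, 60, 76, 81, 91, 121, 130, 227, 251 → MAD = 91

91 ms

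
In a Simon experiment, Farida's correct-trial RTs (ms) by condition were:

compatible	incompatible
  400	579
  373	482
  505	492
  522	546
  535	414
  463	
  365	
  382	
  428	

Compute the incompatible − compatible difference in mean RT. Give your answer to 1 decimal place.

M(compatible) = 3973/9 = 441.444
M(incompatible) = 2513/5 = 502.600
Difference = 502.600 − 441.444 = 61.156 ms

61.2 ms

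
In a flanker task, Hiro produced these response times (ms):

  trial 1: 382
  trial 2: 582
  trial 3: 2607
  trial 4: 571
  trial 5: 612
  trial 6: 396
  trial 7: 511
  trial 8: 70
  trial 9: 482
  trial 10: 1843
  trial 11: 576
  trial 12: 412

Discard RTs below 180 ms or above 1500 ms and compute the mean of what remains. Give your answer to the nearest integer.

503 ms

Excluded: 70, 1843, 2607
Retained (n=9): Σ = 4524
Mean = 4524/9 = 502.6667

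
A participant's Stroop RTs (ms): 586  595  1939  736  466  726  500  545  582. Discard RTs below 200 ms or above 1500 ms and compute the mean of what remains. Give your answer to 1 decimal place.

592.0 ms

Excluded: 1939
Retained (n=8): Σ = 4736
Mean = 4736/8 = 592.0000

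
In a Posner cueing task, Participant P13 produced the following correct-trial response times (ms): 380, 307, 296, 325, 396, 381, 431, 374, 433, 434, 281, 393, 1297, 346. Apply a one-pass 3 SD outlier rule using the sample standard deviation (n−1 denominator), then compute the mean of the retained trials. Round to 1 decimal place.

n = 14, ΣRT = 6074, M = 433.857
Σ(x−M)² = 835435.71; s = √(835435.71/13) = 253.504
Cutoffs: 433.857 ± 3·253.504 → [-326.7, 1194.4]
Outside: 1297 → excluded.
Retained (n=13): Σ = 4777, mean = 4777/13 = 367.462

367.5 ms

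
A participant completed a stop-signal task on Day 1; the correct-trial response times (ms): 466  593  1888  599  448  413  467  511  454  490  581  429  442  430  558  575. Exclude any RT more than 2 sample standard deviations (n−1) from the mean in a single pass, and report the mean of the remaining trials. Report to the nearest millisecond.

497 ms

n = 16, ΣRT = 9344, M = 584.000
Σ(x−M)² = 1875808.00; s = √(1875808.00/15) = 353.630
Cutoffs: 584.000 ± 2·353.630 → [-123.3, 1291.3]
Outside: 1888 → excluded.
Retained (n=15): Σ = 7456, mean = 7456/15 = 497.067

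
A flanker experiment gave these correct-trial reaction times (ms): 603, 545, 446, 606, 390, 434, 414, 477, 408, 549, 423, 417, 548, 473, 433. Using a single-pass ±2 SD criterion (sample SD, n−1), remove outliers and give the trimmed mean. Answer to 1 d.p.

477.7 ms

n = 15, ΣRT = 7166, M = 477.733
Σ(x−M)² = 74934.93; s = √(74934.93/14) = 73.161
Cutoffs: 477.733 ± 2·73.161 → [331.4, 624.1]
No RTs fall outside the cutoffs; all 15 retained. Mean = 7166/15 = 477.733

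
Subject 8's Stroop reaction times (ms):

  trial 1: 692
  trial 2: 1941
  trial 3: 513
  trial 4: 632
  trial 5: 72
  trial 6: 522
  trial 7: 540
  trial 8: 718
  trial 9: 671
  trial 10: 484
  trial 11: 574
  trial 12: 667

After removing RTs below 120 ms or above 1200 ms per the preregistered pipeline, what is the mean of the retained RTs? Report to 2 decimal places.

Excluded: 72, 1941
Retained (n=10): Σ = 6013
Mean = 6013/10 = 601.3000

601.30 ms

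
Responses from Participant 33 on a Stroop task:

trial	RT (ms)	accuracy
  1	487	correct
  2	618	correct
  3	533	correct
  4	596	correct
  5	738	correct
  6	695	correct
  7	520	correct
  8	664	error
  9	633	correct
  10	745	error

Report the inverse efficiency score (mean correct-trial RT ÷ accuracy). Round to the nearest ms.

Correct trials (n=8): 487, 618, 533, 596, 738, 695, 520, 633
Mean correct RT = 4820/8 = 602.5000 ms
Proportion correct = 8/10
IES = 602.5000 / (8/10) = 753.125 ms

753 ms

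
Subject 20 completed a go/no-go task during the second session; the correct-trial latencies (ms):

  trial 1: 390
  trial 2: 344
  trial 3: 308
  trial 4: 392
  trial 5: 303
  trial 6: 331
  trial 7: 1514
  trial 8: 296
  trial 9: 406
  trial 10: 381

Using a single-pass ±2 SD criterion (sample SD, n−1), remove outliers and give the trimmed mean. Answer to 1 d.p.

350.1 ms

n = 10, ΣRT = 4665, M = 466.500
Σ(x−M)² = 1233920.50; s = √(1233920.50/9) = 370.273
Cutoffs: 466.500 ± 2·370.273 → [-274.0, 1207.0]
Outside: 1514 → excluded.
Retained (n=9): Σ = 3151, mean = 3151/9 = 350.111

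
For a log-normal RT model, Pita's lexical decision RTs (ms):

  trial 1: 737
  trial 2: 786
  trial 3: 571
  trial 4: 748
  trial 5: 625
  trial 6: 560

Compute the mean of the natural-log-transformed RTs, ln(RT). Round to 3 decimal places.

6.500

ln(RT): 6.6026, 6.6670, 6.3474, 6.6174, 6.4378, 6.3279
Σ ln(RT) = 39.0000
Mean = 39.0000/6 = 6.50000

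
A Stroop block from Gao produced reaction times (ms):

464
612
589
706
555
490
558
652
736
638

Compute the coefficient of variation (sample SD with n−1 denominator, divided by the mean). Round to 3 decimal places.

n = 10, Σ = 6000, M = 600.0000
Σ(x−M)² = 68530.000; s = √(68530.000/9) = 87.2608
CV = 87.2608 / 600.0000 = 0.14543

0.145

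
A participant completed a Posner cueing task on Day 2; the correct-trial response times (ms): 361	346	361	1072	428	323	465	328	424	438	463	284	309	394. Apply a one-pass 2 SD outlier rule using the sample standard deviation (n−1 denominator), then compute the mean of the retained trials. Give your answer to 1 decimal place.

n = 14, ΣRT = 5996, M = 428.286
Σ(x−M)² = 490224.86; s = √(490224.86/13) = 194.190
Cutoffs: 428.286 ± 2·194.190 → [39.9, 816.7]
Outside: 1072 → excluded.
Retained (n=13): Σ = 4924, mean = 4924/13 = 378.769

378.8 ms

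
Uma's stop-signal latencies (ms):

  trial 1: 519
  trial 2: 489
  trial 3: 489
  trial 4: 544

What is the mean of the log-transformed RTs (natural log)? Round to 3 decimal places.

6.234

ln(RT): 6.2519, 6.1924, 6.1924, 6.2989
Σ ln(RT) = 24.9356
Mean = 24.9356/4 = 6.23389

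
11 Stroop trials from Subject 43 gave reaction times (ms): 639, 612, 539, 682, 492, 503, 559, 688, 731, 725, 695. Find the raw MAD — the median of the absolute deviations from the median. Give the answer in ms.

Sorted: 492, 503, 539, 559, 612, 639, 682, 688, 695, 725, 731 → median = 639
|x − 639|: 0, 27, 100, 43, 147, 136, 80, 49, 92, 86, 56
Sorted deviations: 0, 27, 43, 49, 56, 80, 86, 92, 100, 136, 147 → MAD = 80

80 ms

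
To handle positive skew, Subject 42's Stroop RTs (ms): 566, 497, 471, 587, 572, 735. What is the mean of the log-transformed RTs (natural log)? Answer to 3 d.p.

6.338

ln(RT): 6.3386, 6.2086, 6.1549, 6.3750, 6.3491, 6.5999
Σ ln(RT) = 38.0261
Mean = 38.0261/6 = 6.33768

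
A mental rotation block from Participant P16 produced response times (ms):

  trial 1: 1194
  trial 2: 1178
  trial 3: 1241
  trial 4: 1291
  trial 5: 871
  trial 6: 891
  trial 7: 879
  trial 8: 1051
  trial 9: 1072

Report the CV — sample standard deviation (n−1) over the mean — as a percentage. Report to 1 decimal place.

15.2%

n = 9, Σ = 9668, M = 1074.2222
Σ(x−M)² = 213449.556; s = √(213449.556/8) = 163.3438
CV = 163.3438 / 1074.2222 = 0.15206 = 15.206%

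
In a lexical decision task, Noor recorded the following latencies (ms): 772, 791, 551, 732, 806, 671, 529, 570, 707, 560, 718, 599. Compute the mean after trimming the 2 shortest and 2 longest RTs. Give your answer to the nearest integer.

666 ms

Sorted: 529, 551, 560, 570, 599, 671, 707, 718, 732, 772, 791, 806
Drop lowest 2 (529, 551) and highest 2 (791, 806)
Remaining (n=8): Σ = 5329, mean = 5329/8 = 666.125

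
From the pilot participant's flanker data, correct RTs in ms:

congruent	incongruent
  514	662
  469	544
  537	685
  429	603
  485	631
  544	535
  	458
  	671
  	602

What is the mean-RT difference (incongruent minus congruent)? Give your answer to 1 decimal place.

M(congruent) = 2978/6 = 496.333
M(incongruent) = 5391/9 = 599.000
Difference = 599.000 − 496.333 = 102.667 ms

102.7 ms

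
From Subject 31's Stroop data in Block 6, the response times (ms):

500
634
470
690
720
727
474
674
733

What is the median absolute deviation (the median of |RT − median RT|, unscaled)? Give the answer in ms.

53 ms

Sorted: 470, 474, 500, 634, 674, 690, 720, 727, 733 → median = 674
|x − 674|: 174, 40, 204, 16, 46, 53, 200, 0, 59
Sorted deviations: 0, 16, 40, 46, 53, 59, 174, 200, 204 → MAD = 53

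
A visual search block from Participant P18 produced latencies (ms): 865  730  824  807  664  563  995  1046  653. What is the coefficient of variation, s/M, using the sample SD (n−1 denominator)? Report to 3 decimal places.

n = 9, Σ = 7147, M = 794.1111
Σ(x−M)² = 204252.889; s = √(204252.889/8) = 159.7861
CV = 159.7861 / 794.1111 = 0.20121

0.201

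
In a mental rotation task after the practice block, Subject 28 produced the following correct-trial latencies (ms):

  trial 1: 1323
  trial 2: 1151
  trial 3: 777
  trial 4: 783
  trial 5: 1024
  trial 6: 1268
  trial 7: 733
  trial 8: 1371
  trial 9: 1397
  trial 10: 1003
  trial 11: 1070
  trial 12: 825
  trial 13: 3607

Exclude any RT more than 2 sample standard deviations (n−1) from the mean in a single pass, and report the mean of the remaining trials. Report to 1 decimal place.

n = 13, ΣRT = 16332, M = 1256.308
Σ(x−M)² = 6640852.77; s = √(6640852.77/12) = 743.912
Cutoffs: 1256.308 ± 2·743.912 → [-231.5, 2744.1]
Outside: 3607 → excluded.
Retained (n=12): Σ = 12725, mean = 12725/12 = 1060.417

1060.4 ms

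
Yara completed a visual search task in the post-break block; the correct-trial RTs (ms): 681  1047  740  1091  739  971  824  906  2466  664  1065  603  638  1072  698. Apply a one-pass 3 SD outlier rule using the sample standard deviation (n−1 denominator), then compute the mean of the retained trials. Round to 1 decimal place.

n = 15, ΣRT = 14205, M = 947.000
Σ(x−M)² = 2897808.00; s = √(2897808.00/14) = 454.957
Cutoffs: 947.000 ± 3·454.957 → [-417.9, 2311.9]
Outside: 2466 → excluded.
Retained (n=14): Σ = 11739, mean = 11739/14 = 838.500

838.5 ms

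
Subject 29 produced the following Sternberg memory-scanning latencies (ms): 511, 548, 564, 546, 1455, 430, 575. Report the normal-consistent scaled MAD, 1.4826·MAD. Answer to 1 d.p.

40.0 ms

Sorted: 430, 511, 546, 548, 564, 575, 1455 → median = 548
|x − 548| sorted: 0, 2, 16, 27, 37, 118, 907 → MAD = 27
Robust SD ≈ 1.4826 × 27 = 40.030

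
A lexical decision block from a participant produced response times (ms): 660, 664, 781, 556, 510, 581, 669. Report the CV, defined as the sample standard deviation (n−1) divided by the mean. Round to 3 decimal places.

n = 7, Σ = 4421, M = 631.5714
Σ(x−M)² = 48637.714; s = √(48637.714/6) = 90.0349
CV = 90.0349 / 631.5714 = 0.14256

0.143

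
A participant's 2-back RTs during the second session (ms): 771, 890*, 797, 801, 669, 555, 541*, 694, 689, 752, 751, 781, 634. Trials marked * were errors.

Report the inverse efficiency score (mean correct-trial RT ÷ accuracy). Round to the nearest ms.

848 ms

Correct trials (n=11): 771, 797, 801, 669, 555, 694, 689, 752, 751, 781, 634
Mean correct RT = 7894/11 = 717.6364 ms
Proportion correct = 11/13
IES = 717.6364 / (11/13) = 848.116 ms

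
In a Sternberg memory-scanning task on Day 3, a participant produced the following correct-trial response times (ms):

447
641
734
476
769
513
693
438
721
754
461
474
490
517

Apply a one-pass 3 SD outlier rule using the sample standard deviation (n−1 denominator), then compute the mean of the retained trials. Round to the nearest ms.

581 ms

n = 14, ΣRT = 8128, M = 580.571
Σ(x−M)² = 216703.43; s = √(216703.43/13) = 129.110
Cutoffs: 580.571 ± 3·129.110 → [193.2, 967.9]
No RTs fall outside the cutoffs; all 14 retained. Mean = 8128/14 = 580.571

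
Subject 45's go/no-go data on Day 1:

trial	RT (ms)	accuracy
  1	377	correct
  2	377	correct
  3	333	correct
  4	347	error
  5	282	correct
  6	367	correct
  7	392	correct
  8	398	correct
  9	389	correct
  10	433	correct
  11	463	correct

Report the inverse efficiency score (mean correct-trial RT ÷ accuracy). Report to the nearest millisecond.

419 ms

Correct trials (n=10): 377, 377, 333, 282, 367, 392, 398, 389, 433, 463
Mean correct RT = 3811/10 = 381.1000 ms
Proportion correct = 10/11
IES = 381.1000 / (10/11) = 419.210 ms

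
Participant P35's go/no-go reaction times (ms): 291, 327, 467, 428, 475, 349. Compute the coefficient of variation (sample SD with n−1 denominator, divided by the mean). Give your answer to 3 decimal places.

0.199

n = 6, Σ = 2337, M = 389.5000
Σ(x−M)² = 30047.500; s = √(30047.500/5) = 77.5210
CV = 77.5210 / 389.5000 = 0.19903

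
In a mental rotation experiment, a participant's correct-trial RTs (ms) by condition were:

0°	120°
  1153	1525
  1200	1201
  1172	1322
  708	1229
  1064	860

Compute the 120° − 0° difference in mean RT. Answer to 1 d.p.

168.0 ms

M(0°) = 5297/5 = 1059.400
M(120°) = 6137/5 = 1227.400
Difference = 1227.400 − 1059.400 = 168.000 ms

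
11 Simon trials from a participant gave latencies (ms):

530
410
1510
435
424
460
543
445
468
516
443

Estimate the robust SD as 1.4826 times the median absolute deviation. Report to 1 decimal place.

Sorted: 410, 424, 435, 443, 445, 460, 468, 516, 530, 543, 1510 → median = 460
|x − 460| sorted: 0, 8, 15, 17, 25, 36, 50, 56, 70, 83, 1050 → MAD = 36
Robust SD ≈ 1.4826 × 36 = 53.374

53.4 ms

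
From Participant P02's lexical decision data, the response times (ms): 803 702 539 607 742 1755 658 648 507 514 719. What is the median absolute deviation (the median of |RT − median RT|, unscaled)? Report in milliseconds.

84 ms

Sorted: 507, 514, 539, 607, 648, 658, 702, 719, 742, 803, 1755 → median = 658
|x − 658|: 145, 44, 119, 51, 84, 1097, 0, 10, 151, 144, 61
Sorted deviations: 0, 10, 44, 51, 61, 84, 119, 144, 145, 151, 1097 → MAD = 84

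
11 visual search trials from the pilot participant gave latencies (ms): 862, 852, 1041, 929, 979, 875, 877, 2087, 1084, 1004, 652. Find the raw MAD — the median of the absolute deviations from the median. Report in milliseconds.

75 ms

Sorted: 652, 852, 862, 875, 877, 929, 979, 1004, 1041, 1084, 2087 → median = 929
|x − 929|: 67, 77, 112, 0, 50, 54, 52, 1158, 155, 75, 277
Sorted deviations: 0, 50, 52, 54, 67, 75, 77, 112, 155, 277, 1158 → MAD = 75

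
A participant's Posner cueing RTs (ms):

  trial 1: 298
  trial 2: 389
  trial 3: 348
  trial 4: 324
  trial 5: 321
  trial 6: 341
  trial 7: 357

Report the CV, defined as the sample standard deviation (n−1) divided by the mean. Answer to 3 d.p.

0.086

n = 7, Σ = 2378, M = 339.7143
Σ(x−M)² = 5135.429; s = √(5135.429/6) = 29.2559
CV = 29.2559 / 339.7143 = 0.08612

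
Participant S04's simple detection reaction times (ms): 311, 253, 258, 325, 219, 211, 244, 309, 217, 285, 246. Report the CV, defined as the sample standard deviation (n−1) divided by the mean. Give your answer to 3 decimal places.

0.154

n = 11, Σ = 2878, M = 261.6364
Σ(x−M)² = 16258.545; s = √(16258.545/10) = 40.3219
CV = 40.3219 / 261.6364 = 0.15411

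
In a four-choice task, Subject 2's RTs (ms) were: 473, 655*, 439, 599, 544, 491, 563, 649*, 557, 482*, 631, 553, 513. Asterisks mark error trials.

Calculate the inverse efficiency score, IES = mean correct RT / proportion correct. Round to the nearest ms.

Correct trials (n=10): 473, 439, 599, 544, 491, 563, 557, 631, 553, 513
Mean correct RT = 5363/10 = 536.3000 ms
Proportion correct = 10/13
IES = 536.3000 / (10/13) = 697.190 ms

697 ms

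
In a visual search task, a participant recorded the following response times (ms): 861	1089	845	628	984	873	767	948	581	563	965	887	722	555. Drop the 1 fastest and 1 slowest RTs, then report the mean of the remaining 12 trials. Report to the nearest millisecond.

Sorted: 555, 563, 581, 628, 722, 767, 845, 861, 873, 887, 948, 965, 984, 1089
Drop lowest 1 (555) and highest 1 (1089)
Remaining (n=12): Σ = 9624, mean = 9624/12 = 802.000

802 ms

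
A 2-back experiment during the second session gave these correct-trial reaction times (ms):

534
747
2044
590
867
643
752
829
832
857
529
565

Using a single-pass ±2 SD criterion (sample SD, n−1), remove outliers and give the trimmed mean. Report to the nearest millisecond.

704 ms

n = 12, ΣRT = 9789, M = 815.750
Σ(x−M)² = 1827446.25; s = √(1827446.25/11) = 407.592
Cutoffs: 815.750 ± 2·407.592 → [0.6, 1630.9]
Outside: 2044 → excluded.
Retained (n=11): Σ = 7745, mean = 7745/11 = 704.091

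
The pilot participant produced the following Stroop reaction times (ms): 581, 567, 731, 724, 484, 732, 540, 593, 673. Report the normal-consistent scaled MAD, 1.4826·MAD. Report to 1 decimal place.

118.6 ms

Sorted: 484, 540, 567, 581, 593, 673, 724, 731, 732 → median = 593
|x − 593| sorted: 0, 12, 26, 53, 80, 109, 131, 138, 139 → MAD = 80
Robust SD ≈ 1.4826 × 80 = 118.608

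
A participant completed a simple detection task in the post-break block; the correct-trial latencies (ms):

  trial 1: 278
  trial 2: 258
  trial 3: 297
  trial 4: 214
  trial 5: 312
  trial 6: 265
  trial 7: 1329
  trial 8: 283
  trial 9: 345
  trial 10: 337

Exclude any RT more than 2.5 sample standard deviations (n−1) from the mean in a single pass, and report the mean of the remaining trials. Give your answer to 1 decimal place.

287.7 ms

n = 10, ΣRT = 3918, M = 391.800
Σ(x−M)² = 989273.60; s = √(989273.60/9) = 331.541
Cutoffs: 391.800 ± 2.5·331.541 → [-437.1, 1220.7]
Outside: 1329 → excluded.
Retained (n=9): Σ = 2589, mean = 2589/9 = 287.667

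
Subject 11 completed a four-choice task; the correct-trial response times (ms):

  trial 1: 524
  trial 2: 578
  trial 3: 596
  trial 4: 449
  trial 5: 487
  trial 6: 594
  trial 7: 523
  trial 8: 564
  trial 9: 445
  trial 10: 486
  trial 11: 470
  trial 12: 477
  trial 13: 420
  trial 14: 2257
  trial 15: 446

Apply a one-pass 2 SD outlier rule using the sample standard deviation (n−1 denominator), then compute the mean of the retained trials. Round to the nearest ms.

504 ms

n = 15, ΣRT = 9316, M = 621.067
Σ(x−M)² = 2913264.93; s = √(2913264.93/14) = 456.169
Cutoffs: 621.067 ± 2·456.169 → [-291.3, 1533.4]
Outside: 2257 → excluded.
Retained (n=14): Σ = 7059, mean = 7059/14 = 504.214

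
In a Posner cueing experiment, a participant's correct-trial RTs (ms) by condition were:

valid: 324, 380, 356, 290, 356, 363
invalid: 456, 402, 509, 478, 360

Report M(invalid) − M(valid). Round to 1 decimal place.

M(valid) = 2069/6 = 344.833
M(invalid) = 2205/5 = 441.000
Difference = 441.000 − 344.833 = 96.167 ms

96.2 ms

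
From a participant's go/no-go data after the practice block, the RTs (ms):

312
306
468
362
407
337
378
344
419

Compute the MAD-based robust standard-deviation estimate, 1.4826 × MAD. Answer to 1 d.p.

Sorted: 306, 312, 337, 344, 362, 378, 407, 419, 468 → median = 362
|x − 362| sorted: 0, 16, 18, 25, 45, 50, 56, 57, 106 → MAD = 45
Robust SD ≈ 1.4826 × 45 = 66.717

66.7 ms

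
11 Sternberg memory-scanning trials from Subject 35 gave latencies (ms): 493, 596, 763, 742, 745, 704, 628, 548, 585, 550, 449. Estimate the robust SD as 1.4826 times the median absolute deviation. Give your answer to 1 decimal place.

152.7 ms

Sorted: 449, 493, 548, 550, 585, 596, 628, 704, 742, 745, 763 → median = 596
|x − 596| sorted: 0, 11, 32, 46, 48, 103, 108, 146, 147, 149, 167 → MAD = 103
Robust SD ≈ 1.4826 × 103 = 152.708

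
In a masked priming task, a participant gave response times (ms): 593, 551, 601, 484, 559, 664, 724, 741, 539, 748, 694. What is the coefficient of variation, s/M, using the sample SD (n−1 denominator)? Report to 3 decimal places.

n = 11, Σ = 6898, M = 627.0909
Σ(x−M)² = 83328.909; s = √(83328.909/10) = 91.2847
CV = 91.2847 / 627.0909 = 0.14557

0.146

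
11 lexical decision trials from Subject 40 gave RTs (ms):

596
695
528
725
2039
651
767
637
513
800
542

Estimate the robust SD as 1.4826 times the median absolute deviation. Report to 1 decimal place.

161.6 ms

Sorted: 513, 528, 542, 596, 637, 651, 695, 725, 767, 800, 2039 → median = 651
|x − 651| sorted: 0, 14, 44, 55, 74, 109, 116, 123, 138, 149, 1388 → MAD = 109
Robust SD ≈ 1.4826 × 109 = 161.603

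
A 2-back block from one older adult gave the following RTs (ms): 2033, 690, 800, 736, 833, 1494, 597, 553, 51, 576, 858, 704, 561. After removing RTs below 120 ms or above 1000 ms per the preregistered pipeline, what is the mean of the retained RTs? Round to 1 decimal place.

Excluded: 51, 1494, 2033
Retained (n=10): Σ = 6908
Mean = 6908/10 = 690.8000

690.8 ms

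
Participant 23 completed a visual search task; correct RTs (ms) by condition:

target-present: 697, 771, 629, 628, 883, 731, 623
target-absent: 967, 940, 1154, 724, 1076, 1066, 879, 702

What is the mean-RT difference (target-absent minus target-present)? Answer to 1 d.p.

M(target-present) = 4962/7 = 708.857
M(target-absent) = 7508/8 = 938.500
Difference = 938.500 − 708.857 = 229.643 ms

229.6 ms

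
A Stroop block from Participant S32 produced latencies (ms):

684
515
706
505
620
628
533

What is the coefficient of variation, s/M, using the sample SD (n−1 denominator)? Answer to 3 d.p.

n = 7, Σ = 4191, M = 598.7143
Σ(x−M)² = 40203.429; s = √(40203.429/6) = 81.8570
CV = 81.8570 / 598.7143 = 0.13672

0.137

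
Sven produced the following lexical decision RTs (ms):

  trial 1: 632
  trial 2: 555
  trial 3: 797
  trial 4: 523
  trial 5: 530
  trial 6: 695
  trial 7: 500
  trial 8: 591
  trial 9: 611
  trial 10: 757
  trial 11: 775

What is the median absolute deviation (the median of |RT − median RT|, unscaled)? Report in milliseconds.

Sorted: 500, 523, 530, 555, 591, 611, 632, 695, 757, 775, 797 → median = 611
|x − 611|: 21, 56, 186, 88, 81, 84, 111, 20, 0, 146, 164
Sorted deviations: 0, 20, 21, 56, 81, 84, 88, 111, 146, 164, 186 → MAD = 84

84 ms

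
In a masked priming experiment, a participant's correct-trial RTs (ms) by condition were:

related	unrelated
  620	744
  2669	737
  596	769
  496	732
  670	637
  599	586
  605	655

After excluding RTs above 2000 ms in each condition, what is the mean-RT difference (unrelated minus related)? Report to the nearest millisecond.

97 ms

related: exclude 2669
M(related) = 3586/6 = 597.667
M(unrelated) = 4860/7 = 694.286
Difference = 694.286 − 597.667 = 96.619 ms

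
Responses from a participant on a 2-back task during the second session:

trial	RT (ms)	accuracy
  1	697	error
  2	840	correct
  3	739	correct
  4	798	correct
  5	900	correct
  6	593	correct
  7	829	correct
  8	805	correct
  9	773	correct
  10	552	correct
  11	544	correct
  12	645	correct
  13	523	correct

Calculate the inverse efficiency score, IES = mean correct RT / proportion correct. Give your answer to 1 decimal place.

Correct trials (n=12): 840, 739, 798, 900, 593, 829, 805, 773, 552, 544, 645, 523
Mean correct RT = 8541/12 = 711.7500 ms
Proportion correct = 12/13
IES = 711.7500 / (12/13) = 771.062 ms

771.1 ms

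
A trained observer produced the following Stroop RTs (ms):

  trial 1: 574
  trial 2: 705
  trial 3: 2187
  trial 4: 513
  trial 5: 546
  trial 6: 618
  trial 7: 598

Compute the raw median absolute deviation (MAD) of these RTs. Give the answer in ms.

52 ms

Sorted: 513, 546, 574, 598, 618, 705, 2187 → median = 598
|x − 598|: 24, 107, 1589, 85, 52, 20, 0
Sorted deviations: 0, 20, 24, 52, 85, 107, 1589 → MAD = 52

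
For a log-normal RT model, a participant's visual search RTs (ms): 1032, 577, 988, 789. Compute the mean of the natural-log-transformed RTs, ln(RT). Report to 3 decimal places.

6.716

ln(RT): 6.9393, 6.3578, 6.8957, 6.6708
Σ ln(RT) = 26.8635
Mean = 26.8635/4 = 6.71589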